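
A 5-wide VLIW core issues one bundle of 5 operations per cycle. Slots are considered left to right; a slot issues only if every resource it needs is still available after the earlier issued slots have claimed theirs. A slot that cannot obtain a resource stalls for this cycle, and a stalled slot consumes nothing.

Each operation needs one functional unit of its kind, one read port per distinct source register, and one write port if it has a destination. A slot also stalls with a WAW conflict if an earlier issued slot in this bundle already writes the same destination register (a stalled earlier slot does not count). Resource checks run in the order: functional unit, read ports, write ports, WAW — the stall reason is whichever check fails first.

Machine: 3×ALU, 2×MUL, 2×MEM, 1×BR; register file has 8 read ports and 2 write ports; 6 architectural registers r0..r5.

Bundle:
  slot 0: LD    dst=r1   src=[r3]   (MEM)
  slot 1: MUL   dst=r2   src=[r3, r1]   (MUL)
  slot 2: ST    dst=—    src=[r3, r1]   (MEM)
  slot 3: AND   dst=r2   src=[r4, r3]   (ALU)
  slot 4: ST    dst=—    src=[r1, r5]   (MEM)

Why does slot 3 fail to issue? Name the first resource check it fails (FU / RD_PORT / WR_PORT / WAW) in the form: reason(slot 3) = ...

  0. MEM→r1 ⇒ go  {3A/2Mu/1Ld/1B | 7r 1w}
  1. MUL→r2 ⇒ go  {3A/1Mu/1Ld/1B | 5r 0w}
  2. MEM ⇒ go  {3A/1Mu/0Ld/1B | 3r 0w}
  3. ALU→r2 ⇒ no(WR_PORT)  {3A/1Mu/0Ld/1B | 3r 0w}
  4. MEM ⇒ no(FU)  {3A/1Mu/0Ld/1B | 3r 0w}

reason(slot 3) = WR_PORT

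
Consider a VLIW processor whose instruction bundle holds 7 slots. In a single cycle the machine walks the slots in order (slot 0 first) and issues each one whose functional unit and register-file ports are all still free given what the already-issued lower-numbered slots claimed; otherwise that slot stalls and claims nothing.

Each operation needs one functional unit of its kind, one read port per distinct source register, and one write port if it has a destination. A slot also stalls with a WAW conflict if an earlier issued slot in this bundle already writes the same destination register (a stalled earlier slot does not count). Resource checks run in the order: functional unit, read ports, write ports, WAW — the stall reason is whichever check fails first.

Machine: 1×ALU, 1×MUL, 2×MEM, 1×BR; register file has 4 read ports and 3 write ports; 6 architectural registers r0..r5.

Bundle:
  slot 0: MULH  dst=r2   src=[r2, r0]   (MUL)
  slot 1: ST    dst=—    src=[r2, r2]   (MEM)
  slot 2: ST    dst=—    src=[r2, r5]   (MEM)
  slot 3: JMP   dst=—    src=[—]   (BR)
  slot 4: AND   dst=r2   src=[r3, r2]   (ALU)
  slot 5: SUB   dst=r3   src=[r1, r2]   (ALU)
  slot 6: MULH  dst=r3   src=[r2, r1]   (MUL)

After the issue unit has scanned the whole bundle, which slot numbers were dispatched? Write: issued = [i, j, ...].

  0. MUL→r2 ⇒ go  {1A/0Mu/2Ld/1B | 2r 2w}
  1. MEM ⇒ go  {1A/0Mu/1Ld/1B | 1r 2w}
  2. MEM ⇒ no(RD_PORT)  {1A/0Mu/1Ld/1B | 1r 2w}
  3. BR ⇒ go  {1A/0Mu/1Ld/0B | 1r 2w}
  4. ALU→r2 ⇒ no(RD_PORT)  {1A/0Mu/1Ld/0B | 1r 2w}
  5. ALU→r3 ⇒ no(RD_PORT)  {1A/0Mu/1Ld/0B | 1r 2w}
  6. MUL→r3 ⇒ no(FU)  {1A/0Mu/1Ld/0B | 1r 2w}

issued = [0, 1, 3]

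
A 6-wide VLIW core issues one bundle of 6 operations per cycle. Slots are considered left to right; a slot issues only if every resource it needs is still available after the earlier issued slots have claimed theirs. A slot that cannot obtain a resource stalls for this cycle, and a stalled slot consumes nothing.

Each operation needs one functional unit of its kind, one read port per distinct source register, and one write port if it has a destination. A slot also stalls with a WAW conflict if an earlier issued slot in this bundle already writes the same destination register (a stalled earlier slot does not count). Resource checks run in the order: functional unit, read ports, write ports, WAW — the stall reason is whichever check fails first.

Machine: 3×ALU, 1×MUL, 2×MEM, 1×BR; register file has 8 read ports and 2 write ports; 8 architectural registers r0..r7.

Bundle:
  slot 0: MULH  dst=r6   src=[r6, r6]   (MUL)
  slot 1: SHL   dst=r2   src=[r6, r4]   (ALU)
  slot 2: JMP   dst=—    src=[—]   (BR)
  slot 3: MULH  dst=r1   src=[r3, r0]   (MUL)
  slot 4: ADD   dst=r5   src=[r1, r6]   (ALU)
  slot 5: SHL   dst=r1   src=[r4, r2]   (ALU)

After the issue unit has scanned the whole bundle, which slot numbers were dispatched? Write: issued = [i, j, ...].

(0) want 1×MUL +1rd +1wr — yes → AL3|MU0|ME2|BR1|rd7|wr1
(1) want 1×ALU +2rd +1wr — yes → AL2|MU0|ME2|BR1|rd5|wr0
(2) want 1×BR +0rd +0wr — yes → AL2|MU0|ME2|BR0|rd5|wr0
(3) want 1×MUL +2rd +1wr — FU → AL2|MU0|ME2|BR0|rd5|wr0
(4) want 1×ALU +2rd +1wr — WR_PORT → AL2|MU0|ME2|BR0|rd5|wr0
(5) want 1×ALU +2rd +1wr — WR_PORT → AL2|MU0|ME2|BR0|rd5|wr0

issued = [0, 1, 2]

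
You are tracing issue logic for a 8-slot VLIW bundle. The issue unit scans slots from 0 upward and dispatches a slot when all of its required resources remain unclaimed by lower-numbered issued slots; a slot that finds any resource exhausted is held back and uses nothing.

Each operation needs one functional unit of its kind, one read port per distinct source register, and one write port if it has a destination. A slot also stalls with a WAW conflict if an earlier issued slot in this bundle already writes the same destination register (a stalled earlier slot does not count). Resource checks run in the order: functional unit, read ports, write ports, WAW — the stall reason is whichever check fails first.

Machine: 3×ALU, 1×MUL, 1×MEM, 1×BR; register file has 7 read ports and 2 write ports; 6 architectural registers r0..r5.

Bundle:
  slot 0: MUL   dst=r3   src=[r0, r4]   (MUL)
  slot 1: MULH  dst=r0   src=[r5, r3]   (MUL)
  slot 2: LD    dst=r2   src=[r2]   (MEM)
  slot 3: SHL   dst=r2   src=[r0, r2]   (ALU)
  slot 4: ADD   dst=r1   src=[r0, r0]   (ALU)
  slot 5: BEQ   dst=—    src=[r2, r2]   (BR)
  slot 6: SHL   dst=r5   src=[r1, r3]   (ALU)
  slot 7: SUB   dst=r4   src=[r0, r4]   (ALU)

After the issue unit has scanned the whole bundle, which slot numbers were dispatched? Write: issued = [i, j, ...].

(0) want 1×MUL +2rd +1wr — yes → AL3|MU0|ME1|BR1|rd5|wr1
(1) want 1×MUL +2rd +1wr — FU → AL3|MU0|ME1|BR1|rd5|wr1
(2) want 1×MEM +1rd +1wr — yes → AL3|MU0|ME0|BR1|rd4|wr0
(3) want 1×ALU +2rd +1wr — WR_PORT → AL3|MU0|ME0|BR1|rd4|wr0
(4) want 1×ALU +1rd +1wr — WR_PORT → AL3|MU0|ME0|BR1|rd4|wr0
(5) want 1×BR +1rd +0wr — yes → AL3|MU0|ME0|BR0|rd3|wr0
(6) want 1×ALU +2rd +1wr — WR_PORT → AL3|MU0|ME0|BR0|rd3|wr0
(7) want 1×ALU +2rd +1wr — WR_PORT → AL3|MU0|ME0|BR0|rd3|wr0

issued = [0, 2, 5]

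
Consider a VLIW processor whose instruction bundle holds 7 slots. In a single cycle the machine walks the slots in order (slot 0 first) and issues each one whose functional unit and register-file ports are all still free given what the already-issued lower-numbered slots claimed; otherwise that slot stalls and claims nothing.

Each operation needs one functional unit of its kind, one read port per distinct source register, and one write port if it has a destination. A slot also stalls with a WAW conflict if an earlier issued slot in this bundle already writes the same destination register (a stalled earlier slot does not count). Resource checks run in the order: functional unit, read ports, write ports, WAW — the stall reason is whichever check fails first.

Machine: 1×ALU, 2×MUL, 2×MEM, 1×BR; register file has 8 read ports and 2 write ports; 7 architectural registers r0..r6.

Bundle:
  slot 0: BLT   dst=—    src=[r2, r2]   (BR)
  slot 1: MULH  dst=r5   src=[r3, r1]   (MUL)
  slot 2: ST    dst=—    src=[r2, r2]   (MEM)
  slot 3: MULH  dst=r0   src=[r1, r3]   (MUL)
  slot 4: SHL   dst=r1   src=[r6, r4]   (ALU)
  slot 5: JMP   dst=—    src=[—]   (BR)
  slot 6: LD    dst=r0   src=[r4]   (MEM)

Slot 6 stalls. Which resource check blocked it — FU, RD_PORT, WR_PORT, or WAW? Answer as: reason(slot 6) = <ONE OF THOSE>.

#0 BR src=r2,r2 dispatched  <A:1 Mu:2 Ld:2 B:0 rd:7 wr:2>
#1 MUL src=r3,r1 dispatched  <A:1 Mu:1 Ld:2 B:0 rd:5 wr:1>
#2 MEM src=r2,r2 dispatched  <A:1 Mu:1 Ld:1 B:0 rd:4 wr:1>
#3 MUL src=r1,r3 dispatched  <A:1 Mu:0 Ld:1 B:0 rd:2 wr:0>
#4 ALU src=r6,r4 held:WR_PORT  <A:1 Mu:0 Ld:1 B:0 rd:2 wr:0>
#5 BR src=- held:FU  <A:1 Mu:0 Ld:1 B:0 rd:2 wr:0>
#6 MEM src=r4 held:WR_PORT  <A:1 Mu:0 Ld:1 B:0 rd:2 wr:0>

reason(slot 6) = WR_PORT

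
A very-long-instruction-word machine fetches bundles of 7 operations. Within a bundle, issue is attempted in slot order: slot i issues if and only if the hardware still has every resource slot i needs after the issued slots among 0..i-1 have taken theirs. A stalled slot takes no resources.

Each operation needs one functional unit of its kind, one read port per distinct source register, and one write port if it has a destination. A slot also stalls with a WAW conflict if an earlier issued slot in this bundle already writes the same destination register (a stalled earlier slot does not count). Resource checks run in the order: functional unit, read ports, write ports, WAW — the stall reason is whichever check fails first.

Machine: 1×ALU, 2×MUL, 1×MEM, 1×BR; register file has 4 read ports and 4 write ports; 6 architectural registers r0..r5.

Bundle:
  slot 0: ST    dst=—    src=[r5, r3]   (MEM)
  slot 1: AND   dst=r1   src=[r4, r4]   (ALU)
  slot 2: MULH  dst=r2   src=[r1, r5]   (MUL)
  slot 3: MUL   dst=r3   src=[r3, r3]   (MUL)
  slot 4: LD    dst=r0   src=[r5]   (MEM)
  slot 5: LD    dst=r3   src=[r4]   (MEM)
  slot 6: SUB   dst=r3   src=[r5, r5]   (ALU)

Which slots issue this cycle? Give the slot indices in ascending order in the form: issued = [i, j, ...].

issued = [0, 1, 3]

(0) want 1×MEM +2rd +0wr — yes → AL1|MU2|ME0|BR1|rd2|wr4
(1) want 1×ALU +1rd +1wr — yes → AL0|MU2|ME0|BR1|rd1|wr3
(2) want 1×MUL +2rd +1wr — RD_PORT → AL0|MU2|ME0|BR1|rd1|wr3
(3) want 1×MUL +1rd +1wr — yes → AL0|MU1|ME0|BR1|rd0|wr2
(4) want 1×MEM +1rd +1wr — FU → AL0|MU1|ME0|BR1|rd0|wr2
(5) want 1×MEM +1rd +1wr — FU → AL0|MU1|ME0|BR1|rd0|wr2
(6) want 1×ALU +1rd +1wr — FU → AL0|MU1|ME0|BR1|rd0|wr2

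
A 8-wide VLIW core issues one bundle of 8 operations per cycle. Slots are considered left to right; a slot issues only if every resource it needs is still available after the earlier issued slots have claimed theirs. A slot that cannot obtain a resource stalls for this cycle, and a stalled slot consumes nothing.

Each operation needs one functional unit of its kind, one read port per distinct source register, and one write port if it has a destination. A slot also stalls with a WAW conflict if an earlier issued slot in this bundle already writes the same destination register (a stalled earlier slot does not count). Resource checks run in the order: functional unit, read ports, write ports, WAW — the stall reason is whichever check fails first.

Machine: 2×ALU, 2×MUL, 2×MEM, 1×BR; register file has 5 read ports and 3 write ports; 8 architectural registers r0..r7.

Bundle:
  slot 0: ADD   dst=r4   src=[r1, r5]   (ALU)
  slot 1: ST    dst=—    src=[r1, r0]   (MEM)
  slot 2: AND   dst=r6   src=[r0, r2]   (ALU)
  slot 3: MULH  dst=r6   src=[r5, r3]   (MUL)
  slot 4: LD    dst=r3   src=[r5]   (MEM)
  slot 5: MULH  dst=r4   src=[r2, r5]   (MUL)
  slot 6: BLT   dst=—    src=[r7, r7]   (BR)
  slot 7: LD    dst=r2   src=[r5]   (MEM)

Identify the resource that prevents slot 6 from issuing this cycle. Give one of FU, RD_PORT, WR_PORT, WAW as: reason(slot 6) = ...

#0 ALU src=r1,r5 dispatched  <A:1 Mu:2 Ld:2 B:1 rd:3 wr:2>
#1 MEM src=r1,r0 dispatched  <A:1 Mu:2 Ld:1 B:1 rd:1 wr:2>
#2 ALU src=r0,r2 held:RD_PORT  <A:1 Mu:2 Ld:1 B:1 rd:1 wr:2>
#3 MUL src=r5,r3 held:RD_PORT  <A:1 Mu:2 Ld:1 B:1 rd:1 wr:2>
#4 MEM src=r5 dispatched  <A:1 Mu:2 Ld:0 B:1 rd:0 wr:1>
#5 MUL src=r2,r5 held:RD_PORT  <A:1 Mu:2 Ld:0 B:1 rd:0 wr:1>
#6 BR src=r7,r7 held:RD_PORT  <A:1 Mu:2 Ld:0 B:1 rd:0 wr:1>
#7 MEM src=r5 held:FU  <A:1 Mu:2 Ld:0 B:1 rd:0 wr:1>

reason(slot 6) = RD_PORT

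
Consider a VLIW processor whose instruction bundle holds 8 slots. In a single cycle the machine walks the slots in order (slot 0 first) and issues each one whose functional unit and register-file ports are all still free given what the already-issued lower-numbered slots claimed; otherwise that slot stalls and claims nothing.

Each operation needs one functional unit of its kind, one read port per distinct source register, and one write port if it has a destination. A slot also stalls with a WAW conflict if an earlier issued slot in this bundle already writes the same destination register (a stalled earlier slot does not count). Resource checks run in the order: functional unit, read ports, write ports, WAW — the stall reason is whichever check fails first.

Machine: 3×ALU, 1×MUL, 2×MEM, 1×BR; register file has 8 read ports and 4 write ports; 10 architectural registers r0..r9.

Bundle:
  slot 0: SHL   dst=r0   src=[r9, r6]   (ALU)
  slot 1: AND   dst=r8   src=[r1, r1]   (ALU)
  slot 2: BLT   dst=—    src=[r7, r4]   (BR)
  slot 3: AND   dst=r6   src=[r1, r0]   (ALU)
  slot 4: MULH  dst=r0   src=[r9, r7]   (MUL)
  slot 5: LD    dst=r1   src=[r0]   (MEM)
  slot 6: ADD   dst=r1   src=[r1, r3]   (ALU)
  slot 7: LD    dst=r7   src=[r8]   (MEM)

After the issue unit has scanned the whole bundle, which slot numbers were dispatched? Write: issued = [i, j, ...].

  0. ALU→r0 ⇒ go  {2A/1Mu/2Ld/1B | 6r 3w}
  1. ALU→r8 ⇒ go  {1A/1Mu/2Ld/1B | 5r 2w}
  2. BR ⇒ go  {1A/1Mu/2Ld/0B | 3r 2w}
  3. ALU→r6 ⇒ go  {0A/1Mu/2Ld/0B | 1r 1w}
  4. MUL→r0 ⇒ no(RD_PORT)  {0A/1Mu/2Ld/0B | 1r 1w}
  5. MEM→r1 ⇒ go  {0A/1Mu/1Ld/0B | 0r 0w}
  6. ALU→r1 ⇒ no(FU)  {0A/1Mu/1Ld/0B | 0r 0w}
  7. MEM→r7 ⇒ no(RD_PORT)  {0A/1Mu/1Ld/0B | 0r 0w}

issued = [0, 1, 2, 3, 5]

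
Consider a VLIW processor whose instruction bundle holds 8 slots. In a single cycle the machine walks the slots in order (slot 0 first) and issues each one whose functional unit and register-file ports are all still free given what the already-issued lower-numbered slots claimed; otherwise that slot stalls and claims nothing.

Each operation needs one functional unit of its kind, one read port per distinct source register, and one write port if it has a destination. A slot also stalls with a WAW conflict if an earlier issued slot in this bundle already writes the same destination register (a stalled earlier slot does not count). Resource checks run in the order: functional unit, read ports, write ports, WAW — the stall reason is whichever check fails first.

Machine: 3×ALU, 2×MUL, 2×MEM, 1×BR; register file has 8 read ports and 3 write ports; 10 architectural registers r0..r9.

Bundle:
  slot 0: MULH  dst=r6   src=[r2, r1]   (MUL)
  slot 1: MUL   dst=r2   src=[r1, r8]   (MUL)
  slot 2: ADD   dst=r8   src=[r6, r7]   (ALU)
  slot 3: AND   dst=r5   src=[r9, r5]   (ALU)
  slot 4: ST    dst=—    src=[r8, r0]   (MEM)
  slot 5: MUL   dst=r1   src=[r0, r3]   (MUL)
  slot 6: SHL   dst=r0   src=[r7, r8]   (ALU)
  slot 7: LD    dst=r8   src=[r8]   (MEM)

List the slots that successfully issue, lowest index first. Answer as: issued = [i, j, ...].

(0) want 1×MUL +2rd +1wr — yes → AL3|MU1|ME2|BR1|rd6|wr2
(1) want 1×MUL +2rd +1wr — yes → AL3|MU0|ME2|BR1|rd4|wr1
(2) want 1×ALU +2rd +1wr — yes → AL2|MU0|ME2|BR1|rd2|wr0
(3) want 1×ALU +2rd +1wr — WR_PORT → AL2|MU0|ME2|BR1|rd2|wr0
(4) want 1×MEM +2rd +0wr — yes → AL2|MU0|ME1|BR1|rd0|wr0
(5) want 1×MUL +2rd +1wr — FU → AL2|MU0|ME1|BR1|rd0|wr0
(6) want 1×ALU +2rd +1wr — RD_PORT → AL2|MU0|ME1|BR1|rd0|wr0
(7) want 1×MEM +1rd +1wr — RD_PORT → AL2|MU0|ME1|BR1|rd0|wr0

issued = [0, 1, 2, 4]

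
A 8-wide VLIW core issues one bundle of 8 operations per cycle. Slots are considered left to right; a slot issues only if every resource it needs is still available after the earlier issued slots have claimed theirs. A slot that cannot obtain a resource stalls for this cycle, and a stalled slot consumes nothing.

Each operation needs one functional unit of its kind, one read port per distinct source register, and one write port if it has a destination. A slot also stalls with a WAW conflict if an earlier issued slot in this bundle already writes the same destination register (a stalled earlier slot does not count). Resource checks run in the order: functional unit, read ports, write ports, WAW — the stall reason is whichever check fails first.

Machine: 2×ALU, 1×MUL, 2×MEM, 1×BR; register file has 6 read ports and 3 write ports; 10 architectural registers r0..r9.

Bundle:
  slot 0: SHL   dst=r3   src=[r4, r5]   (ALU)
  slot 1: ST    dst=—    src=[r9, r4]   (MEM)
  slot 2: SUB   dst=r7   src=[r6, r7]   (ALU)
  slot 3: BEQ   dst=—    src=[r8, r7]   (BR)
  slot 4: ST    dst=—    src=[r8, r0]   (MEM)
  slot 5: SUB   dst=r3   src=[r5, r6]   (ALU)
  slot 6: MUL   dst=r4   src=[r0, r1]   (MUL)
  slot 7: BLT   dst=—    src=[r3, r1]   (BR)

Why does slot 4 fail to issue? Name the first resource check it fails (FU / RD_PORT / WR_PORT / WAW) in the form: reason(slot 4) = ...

reason(slot 4) = RD_PORT

[0] ALU needs rd=2 wr=1: ok; after: ALU=1 MUL=1 MEM=2 BR=1, R=4, W=2
[1] MEM needs rd=2 wr=0: ok; after: ALU=1 MUL=1 MEM=1 BR=1, R=2, W=2
[2] ALU needs rd=2 wr=1: ok; after: ALU=0 MUL=1 MEM=1 BR=1, R=0, W=1
[3] BR needs rd=2 wr=0: RD_PORT; after: ALU=0 MUL=1 MEM=1 BR=1, R=0, W=1
[4] MEM needs rd=2 wr=0: RD_PORT; after: ALU=0 MUL=1 MEM=1 BR=1, R=0, W=1
[5] ALU needs rd=2 wr=1: FU; after: ALU=0 MUL=1 MEM=1 BR=1, R=0, W=1
[6] MUL needs rd=2 wr=1: RD_PORT; after: ALU=0 MUL=1 MEM=1 BR=1, R=0, W=1
[7] BR needs rd=2 wr=0: RD_PORT; after: ALU=0 MUL=1 MEM=1 BR=1, R=0, W=1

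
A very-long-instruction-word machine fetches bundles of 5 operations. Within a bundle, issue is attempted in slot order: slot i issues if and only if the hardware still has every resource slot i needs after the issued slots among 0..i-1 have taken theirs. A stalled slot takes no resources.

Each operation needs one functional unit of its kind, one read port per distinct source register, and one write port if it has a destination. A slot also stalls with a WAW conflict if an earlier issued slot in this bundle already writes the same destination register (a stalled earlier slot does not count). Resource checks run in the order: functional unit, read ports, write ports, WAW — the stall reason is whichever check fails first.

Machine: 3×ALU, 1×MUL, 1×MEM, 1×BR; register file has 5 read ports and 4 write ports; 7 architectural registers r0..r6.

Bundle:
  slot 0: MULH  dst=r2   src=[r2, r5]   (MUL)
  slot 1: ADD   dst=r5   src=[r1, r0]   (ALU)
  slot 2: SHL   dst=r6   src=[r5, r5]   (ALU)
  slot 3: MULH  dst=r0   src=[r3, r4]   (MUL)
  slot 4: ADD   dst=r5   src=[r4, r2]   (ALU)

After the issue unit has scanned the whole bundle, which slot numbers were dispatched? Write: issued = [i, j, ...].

slot 0 (MUL): ISSUE — free A3,Mu0,Ld1,B1 rp3 wp3
slot 1 (ALU): ISSUE — free A2,Mu0,Ld1,B1 rp1 wp2
slot 2 (ALU): ISSUE — free A1,Mu0,Ld1,B1 rp0 wp1
slot 3 (MUL): stall FU — free A1,Mu0,Ld1,B1 rp0 wp1
slot 4 (ALU): stall RD_PORT — free A1,Mu0,Ld1,B1 rp0 wp1

issued = [0, 1, 2]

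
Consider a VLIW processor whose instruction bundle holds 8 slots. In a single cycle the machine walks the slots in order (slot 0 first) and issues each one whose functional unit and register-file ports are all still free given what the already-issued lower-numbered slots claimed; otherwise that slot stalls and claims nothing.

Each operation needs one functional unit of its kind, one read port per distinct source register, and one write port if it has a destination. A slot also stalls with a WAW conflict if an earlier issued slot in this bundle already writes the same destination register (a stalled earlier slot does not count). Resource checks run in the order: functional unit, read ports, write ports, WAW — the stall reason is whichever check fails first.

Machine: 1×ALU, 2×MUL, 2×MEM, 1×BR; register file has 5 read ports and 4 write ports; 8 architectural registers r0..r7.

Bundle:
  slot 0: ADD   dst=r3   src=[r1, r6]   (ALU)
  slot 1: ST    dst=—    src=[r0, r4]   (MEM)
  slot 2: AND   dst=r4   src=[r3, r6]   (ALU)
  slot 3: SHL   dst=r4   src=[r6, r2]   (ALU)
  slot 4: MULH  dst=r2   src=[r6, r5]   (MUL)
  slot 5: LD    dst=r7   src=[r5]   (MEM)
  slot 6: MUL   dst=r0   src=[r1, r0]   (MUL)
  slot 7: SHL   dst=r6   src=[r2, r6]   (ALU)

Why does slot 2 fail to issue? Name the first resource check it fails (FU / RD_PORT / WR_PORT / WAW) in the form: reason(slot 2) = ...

  0. ALU→r3 ⇒ go  {0A/2Mu/2Ld/1B | 3r 3w}
  1. MEM ⇒ go  {0A/2Mu/1Ld/1B | 1r 3w}
  2. ALU→r4 ⇒ no(FU)  {0A/2Mu/1Ld/1B | 1r 3w}
  3. ALU→r4 ⇒ no(FU)  {0A/2Mu/1Ld/1B | 1r 3w}
  4. MUL→r2 ⇒ no(RD_PORT)  {0A/2Mu/1Ld/1B | 1r 3w}
  5. MEM→r7 ⇒ go  {0A/2Mu/0Ld/1B | 0r 2w}
  6. MUL→r0 ⇒ no(RD_PORT)  {0A/2Mu/0Ld/1B | 0r 2w}
  7. ALU→r6 ⇒ no(FU)  {0A/2Mu/0Ld/1B | 0r 2w}

reason(slot 2) = FU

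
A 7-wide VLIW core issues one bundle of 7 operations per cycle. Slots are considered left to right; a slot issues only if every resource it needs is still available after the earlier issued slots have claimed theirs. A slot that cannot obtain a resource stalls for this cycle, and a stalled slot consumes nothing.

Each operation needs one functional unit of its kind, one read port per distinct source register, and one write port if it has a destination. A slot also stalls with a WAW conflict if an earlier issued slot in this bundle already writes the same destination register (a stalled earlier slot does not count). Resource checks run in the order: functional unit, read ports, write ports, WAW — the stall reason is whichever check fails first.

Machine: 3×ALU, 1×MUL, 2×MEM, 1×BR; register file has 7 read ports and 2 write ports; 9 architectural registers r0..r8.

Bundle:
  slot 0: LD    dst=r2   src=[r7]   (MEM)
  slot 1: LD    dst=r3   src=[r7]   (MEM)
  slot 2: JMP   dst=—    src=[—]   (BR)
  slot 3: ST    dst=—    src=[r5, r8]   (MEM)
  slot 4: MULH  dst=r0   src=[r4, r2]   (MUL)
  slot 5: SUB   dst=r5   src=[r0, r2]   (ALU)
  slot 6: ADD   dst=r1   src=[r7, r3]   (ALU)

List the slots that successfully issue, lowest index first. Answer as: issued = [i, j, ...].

issued = [0, 1, 2]

#0 MEM src=r7 dispatched  <A:3 Mu:1 Ld:1 B:1 rd:6 wr:1>
#1 MEM src=r7 dispatched  <A:3 Mu:1 Ld:0 B:1 rd:5 wr:0>
#2 BR src=- dispatched  <A:3 Mu:1 Ld:0 B:0 rd:5 wr:0>
#3 MEM src=r5,r8 held:FU  <A:3 Mu:1 Ld:0 B:0 rd:5 wr:0>
#4 MUL src=r4,r2 held:WR_PORT  <A:3 Mu:1 Ld:0 B:0 rd:5 wr:0>
#5 ALU src=r0,r2 held:WR_PORT  <A:3 Mu:1 Ld:0 B:0 rd:5 wr:0>
#6 ALU src=r7,r3 held:WR_PORT  <A:3 Mu:1 Ld:0 B:0 rd:5 wr:0>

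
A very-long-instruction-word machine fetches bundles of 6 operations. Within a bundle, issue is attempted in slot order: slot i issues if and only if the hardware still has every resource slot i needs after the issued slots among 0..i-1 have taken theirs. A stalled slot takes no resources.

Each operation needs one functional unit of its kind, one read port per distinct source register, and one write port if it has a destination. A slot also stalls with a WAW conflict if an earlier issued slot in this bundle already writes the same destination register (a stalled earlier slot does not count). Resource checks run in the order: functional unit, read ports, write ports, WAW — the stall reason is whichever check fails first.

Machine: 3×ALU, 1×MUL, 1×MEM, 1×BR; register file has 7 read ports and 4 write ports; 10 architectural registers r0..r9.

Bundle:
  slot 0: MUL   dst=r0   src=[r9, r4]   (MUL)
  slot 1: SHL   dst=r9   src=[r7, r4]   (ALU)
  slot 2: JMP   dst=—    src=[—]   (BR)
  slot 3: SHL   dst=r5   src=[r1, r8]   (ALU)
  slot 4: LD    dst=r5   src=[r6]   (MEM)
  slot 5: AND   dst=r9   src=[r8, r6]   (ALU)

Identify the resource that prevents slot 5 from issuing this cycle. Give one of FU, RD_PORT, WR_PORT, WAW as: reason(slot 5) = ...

  0. MUL→r0 ⇒ go  {3A/0Mu/1Ld/1B | 5r 3w}
  1. ALU→r9 ⇒ go  {2A/0Mu/1Ld/1B | 3r 2w}
  2. BR ⇒ go  {2A/0Mu/1Ld/0B | 3r 2w}
  3. ALU→r5 ⇒ go  {1A/0Mu/1Ld/0B | 1r 1w}
  4. MEM→r5 ⇒ no(WAW)  {1A/0Mu/1Ld/0B | 1r 1w}
  5. ALU→r9 ⇒ no(RD_PORT)  {1A/0Mu/1Ld/0B | 1r 1w}

reason(slot 5) = RD_PORT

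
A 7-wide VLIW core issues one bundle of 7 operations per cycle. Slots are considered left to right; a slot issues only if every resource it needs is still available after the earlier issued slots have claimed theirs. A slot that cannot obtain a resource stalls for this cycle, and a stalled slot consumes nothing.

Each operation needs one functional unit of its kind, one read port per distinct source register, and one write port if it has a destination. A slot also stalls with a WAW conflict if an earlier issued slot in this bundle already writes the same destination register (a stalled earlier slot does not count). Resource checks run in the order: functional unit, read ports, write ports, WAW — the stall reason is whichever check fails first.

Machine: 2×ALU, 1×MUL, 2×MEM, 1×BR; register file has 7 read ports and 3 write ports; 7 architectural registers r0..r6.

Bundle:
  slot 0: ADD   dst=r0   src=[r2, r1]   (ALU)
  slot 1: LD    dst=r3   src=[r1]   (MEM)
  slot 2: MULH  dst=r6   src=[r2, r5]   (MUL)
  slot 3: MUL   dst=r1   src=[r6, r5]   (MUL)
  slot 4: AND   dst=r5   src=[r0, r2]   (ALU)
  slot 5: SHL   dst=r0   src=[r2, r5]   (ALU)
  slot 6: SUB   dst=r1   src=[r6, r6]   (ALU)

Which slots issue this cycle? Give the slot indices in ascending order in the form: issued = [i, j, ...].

issued = [0, 1, 2]

slot 0 (ALU): ISSUE — free A1,Mu1,Ld2,B1 rp5 wp2
slot 1 (MEM): ISSUE — free A1,Mu1,Ld1,B1 rp4 wp1
slot 2 (MUL): ISSUE — free A1,Mu0,Ld1,B1 rp2 wp0
slot 3 (MUL): stall FU — free A1,Mu0,Ld1,B1 rp2 wp0
slot 4 (ALU): stall WR_PORT — free A1,Mu0,Ld1,B1 rp2 wp0
slot 5 (ALU): stall WR_PORT — free A1,Mu0,Ld1,B1 rp2 wp0
slot 6 (ALU): stall WR_PORT — free A1,Mu0,Ld1,B1 rp2 wp0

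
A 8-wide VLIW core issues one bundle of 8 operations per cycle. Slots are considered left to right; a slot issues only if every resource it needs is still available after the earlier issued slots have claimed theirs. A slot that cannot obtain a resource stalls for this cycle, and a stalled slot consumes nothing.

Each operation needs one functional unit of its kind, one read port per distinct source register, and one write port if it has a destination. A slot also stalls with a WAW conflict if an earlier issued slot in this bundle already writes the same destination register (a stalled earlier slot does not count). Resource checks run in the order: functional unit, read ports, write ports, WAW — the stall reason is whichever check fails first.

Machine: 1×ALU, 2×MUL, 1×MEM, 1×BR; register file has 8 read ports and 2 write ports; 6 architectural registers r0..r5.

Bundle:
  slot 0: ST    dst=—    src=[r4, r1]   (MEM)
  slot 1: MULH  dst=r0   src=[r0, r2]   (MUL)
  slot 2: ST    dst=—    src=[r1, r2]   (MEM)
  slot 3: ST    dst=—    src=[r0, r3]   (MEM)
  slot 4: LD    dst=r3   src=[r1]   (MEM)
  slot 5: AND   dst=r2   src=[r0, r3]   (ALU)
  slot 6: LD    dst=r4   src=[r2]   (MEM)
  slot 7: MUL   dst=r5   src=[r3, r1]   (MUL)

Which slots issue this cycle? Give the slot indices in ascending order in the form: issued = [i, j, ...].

  0. MEM ⇒ go  {1A/2Mu/0Ld/1B | 6r 2w}
  1. MUL→r0 ⇒ go  {1A/1Mu/0Ld/1B | 4r 1w}
  2. MEM ⇒ no(FU)  {1A/1Mu/0Ld/1B | 4r 1w}
  3. MEM ⇒ no(FU)  {1A/1Mu/0Ld/1B | 4r 1w}
  4. MEM→r3 ⇒ no(FU)  {1A/1Mu/0Ld/1B | 4r 1w}
  5. ALU→r2 ⇒ go  {0A/1Mu/0Ld/1B | 2r 0w}
  6. MEM→r4 ⇒ no(FU)  {0A/1Mu/0Ld/1B | 2r 0w}
  7. MUL→r5 ⇒ no(WR_PORT)  {0A/1Mu/0Ld/1B | 2r 0w}

issued = [0, 1, 5]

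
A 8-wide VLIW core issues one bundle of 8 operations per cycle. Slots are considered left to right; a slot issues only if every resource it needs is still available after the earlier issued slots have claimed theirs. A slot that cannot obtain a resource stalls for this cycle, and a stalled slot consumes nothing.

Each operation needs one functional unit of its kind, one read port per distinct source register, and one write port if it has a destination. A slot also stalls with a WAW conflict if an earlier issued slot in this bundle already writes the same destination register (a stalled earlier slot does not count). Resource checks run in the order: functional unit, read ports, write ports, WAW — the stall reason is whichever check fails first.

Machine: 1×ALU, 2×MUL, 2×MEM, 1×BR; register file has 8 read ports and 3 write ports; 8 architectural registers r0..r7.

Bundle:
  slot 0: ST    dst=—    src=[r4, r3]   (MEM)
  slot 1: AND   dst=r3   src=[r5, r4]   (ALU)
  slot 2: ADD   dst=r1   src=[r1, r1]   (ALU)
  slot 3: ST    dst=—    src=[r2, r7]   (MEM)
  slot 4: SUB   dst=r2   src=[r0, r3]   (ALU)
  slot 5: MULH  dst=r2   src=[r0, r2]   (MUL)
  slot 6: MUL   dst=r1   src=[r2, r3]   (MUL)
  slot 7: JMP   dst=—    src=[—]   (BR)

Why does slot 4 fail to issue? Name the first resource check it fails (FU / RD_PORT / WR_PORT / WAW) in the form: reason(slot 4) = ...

  0. MEM ⇒ go  {1A/2Mu/1Ld/1B | 6r 3w}
  1. ALU→r3 ⇒ go  {0A/2Mu/1Ld/1B | 4r 2w}
  2. ALU→r1 ⇒ no(FU)  {0A/2Mu/1Ld/1B | 4r 2w}
  3. MEM ⇒ go  {0A/2Mu/0Ld/1B | 2r 2w}
  4. ALU→r2 ⇒ no(FU)  {0A/2Mu/0Ld/1B | 2r 2w}
  5. MUL→r2 ⇒ go  {0A/1Mu/0Ld/1B | 0r 1w}
  6. MUL→r1 ⇒ no(RD_PORT)  {0A/1Mu/0Ld/1B | 0r 1w}
  7. BR ⇒ go  {0A/1Mu/0Ld/0B | 0r 1w}

reason(slot 4) = FU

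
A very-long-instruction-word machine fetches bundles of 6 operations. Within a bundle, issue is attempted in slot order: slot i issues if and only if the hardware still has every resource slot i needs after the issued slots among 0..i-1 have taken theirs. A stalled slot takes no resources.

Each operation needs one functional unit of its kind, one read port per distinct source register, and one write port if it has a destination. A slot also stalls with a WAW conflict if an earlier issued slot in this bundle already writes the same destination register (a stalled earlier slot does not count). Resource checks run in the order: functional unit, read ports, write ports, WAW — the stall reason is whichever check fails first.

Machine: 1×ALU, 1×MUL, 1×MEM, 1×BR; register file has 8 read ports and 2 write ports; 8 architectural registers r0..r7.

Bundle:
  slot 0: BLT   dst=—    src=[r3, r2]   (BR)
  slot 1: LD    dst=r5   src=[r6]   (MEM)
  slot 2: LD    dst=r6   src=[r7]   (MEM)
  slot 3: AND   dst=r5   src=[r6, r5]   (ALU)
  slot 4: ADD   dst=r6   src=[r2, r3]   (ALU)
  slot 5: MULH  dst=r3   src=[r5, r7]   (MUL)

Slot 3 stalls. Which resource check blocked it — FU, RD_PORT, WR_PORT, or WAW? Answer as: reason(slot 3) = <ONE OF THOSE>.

[0] BR needs rd=2 wr=0: ok; after: ALU=1 MUL=1 MEM=1 BR=0, R=6, W=2
[1] MEM needs rd=1 wr=1: ok; after: ALU=1 MUL=1 MEM=0 BR=0, R=5, W=1
[2] MEM needs rd=1 wr=1: FU; after: ALU=1 MUL=1 MEM=0 BR=0, R=5, W=1
[3] ALU needs rd=2 wr=1: WAW; after: ALU=1 MUL=1 MEM=0 BR=0, R=5, W=1
[4] ALU needs rd=2 wr=1: ok; after: ALU=0 MUL=1 MEM=0 BR=0, R=3, W=0
[5] MUL needs rd=2 wr=1: WR_PORT; after: ALU=0 MUL=1 MEM=0 BR=0, R=3, W=0

reason(slot 3) = WAW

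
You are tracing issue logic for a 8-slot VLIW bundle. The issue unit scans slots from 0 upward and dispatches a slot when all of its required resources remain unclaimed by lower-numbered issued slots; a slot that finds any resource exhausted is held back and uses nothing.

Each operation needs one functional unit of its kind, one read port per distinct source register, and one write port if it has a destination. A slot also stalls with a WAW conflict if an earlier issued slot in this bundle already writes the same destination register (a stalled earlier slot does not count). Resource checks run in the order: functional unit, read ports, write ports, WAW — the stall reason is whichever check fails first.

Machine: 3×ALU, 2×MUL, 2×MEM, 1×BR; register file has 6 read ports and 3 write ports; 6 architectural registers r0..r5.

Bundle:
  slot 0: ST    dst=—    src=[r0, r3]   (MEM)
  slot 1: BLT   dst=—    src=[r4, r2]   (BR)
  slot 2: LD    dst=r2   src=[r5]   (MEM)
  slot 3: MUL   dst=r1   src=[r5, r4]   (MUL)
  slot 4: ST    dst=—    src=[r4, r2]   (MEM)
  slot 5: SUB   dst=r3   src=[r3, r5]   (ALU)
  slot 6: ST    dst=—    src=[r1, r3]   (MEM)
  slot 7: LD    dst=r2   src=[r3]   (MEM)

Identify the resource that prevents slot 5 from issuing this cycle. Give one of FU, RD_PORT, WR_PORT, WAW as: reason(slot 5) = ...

reason(slot 5) = RD_PORT

[0] MEM needs rd=2 wr=0: ok; after: ALU=3 MUL=2 MEM=1 BR=1, R=4, W=3
[1] BR needs rd=2 wr=0: ok; after: ALU=3 MUL=2 MEM=1 BR=0, R=2, W=3
[2] MEM needs rd=1 wr=1: ok; after: ALU=3 MUL=2 MEM=0 BR=0, R=1, W=2
[3] MUL needs rd=2 wr=1: RD_PORT; after: ALU=3 MUL=2 MEM=0 BR=0, R=1, W=2
[4] MEM needs rd=2 wr=0: FU; after: ALU=3 MUL=2 MEM=0 BR=0, R=1, W=2
[5] ALU needs rd=2 wr=1: RD_PORT; after: ALU=3 MUL=2 MEM=0 BR=0, R=1, W=2
[6] MEM needs rd=2 wr=0: FU; after: ALU=3 MUL=2 MEM=0 BR=0, R=1, W=2
[7] MEM needs rd=1 wr=1: FU; after: ALU=3 MUL=2 MEM=0 BR=0, R=1, W=2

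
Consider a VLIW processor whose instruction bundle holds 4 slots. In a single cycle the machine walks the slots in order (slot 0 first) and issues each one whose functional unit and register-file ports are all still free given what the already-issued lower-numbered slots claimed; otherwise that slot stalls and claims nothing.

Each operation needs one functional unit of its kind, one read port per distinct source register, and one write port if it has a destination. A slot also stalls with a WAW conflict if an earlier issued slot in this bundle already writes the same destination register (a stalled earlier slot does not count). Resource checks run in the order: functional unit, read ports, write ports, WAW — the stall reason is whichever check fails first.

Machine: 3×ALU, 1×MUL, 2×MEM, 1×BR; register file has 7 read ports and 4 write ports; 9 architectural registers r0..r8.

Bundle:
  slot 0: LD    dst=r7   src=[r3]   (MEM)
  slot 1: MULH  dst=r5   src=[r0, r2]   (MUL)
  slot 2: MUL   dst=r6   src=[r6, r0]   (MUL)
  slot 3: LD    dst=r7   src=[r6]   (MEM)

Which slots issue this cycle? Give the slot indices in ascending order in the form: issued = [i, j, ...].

issued = [0, 1]

slot 0 (MEM): ISSUE — free A3,Mu1,Ld1,B1 rp6 wp3
slot 1 (MUL): ISSUE — free A3,Mu0,Ld1,B1 rp4 wp2
slot 2 (MUL): stall FU — free A3,Mu0,Ld1,B1 rp4 wp2
slot 3 (MEM): stall WAW — free A3,Mu0,Ld1,B1 rp4 wp2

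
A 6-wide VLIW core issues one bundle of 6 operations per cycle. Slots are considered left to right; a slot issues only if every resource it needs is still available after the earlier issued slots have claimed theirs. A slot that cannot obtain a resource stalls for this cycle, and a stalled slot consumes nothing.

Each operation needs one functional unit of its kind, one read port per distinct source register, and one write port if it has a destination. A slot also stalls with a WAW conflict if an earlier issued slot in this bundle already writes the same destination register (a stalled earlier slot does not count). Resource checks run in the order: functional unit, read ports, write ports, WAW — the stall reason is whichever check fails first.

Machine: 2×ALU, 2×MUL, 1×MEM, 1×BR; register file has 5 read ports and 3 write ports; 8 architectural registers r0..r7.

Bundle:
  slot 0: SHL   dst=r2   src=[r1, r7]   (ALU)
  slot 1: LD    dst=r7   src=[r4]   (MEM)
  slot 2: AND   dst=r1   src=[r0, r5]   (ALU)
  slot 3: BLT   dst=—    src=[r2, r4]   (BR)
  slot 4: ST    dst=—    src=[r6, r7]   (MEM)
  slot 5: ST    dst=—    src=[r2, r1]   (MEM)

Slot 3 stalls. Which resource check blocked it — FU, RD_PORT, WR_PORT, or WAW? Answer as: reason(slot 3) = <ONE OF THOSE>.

reason(slot 3) = RD_PORT

  0. ALU→r2 ⇒ go  {1A/2Mu/1Ld/1B | 3r 2w}
  1. MEM→r7 ⇒ go  {1A/2Mu/0Ld/1B | 2r 1w}
  2. ALU→r1 ⇒ go  {0A/2Mu/0Ld/1B | 0r 0w}
  3. BR ⇒ no(RD_PORT)  {0A/2Mu/0Ld/1B | 0r 0w}
  4. MEM ⇒ no(FU)  {0A/2Mu/0Ld/1B | 0r 0w}
  5. MEM ⇒ no(FU)  {0A/2Mu/0Ld/1B | 0r 0w}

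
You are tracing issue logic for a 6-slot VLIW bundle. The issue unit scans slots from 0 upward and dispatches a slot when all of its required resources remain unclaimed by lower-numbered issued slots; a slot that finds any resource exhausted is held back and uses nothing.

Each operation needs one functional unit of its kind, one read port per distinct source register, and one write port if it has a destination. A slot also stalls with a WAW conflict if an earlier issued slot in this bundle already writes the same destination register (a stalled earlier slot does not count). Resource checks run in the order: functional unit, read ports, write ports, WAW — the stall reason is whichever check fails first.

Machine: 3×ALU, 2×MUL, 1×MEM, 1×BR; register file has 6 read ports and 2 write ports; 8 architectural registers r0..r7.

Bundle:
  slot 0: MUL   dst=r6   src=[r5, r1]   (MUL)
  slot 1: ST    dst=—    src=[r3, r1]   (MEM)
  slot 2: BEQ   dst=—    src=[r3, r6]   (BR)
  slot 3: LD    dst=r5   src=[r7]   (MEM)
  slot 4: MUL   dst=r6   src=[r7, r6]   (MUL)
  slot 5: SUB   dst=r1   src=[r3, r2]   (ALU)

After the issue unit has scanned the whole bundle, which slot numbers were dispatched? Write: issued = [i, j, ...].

(0) want 1×MUL +2rd +1wr — yes → AL3|MU1|ME1|BR1|rd4|wr1
(1) want 1×MEM +2rd +0wr — yes → AL3|MU1|ME0|BR1|rd2|wr1
(2) want 1×BR +2rd +0wr — yes → AL3|MU1|ME0|BR0|rd0|wr1
(3) want 1×MEM +1rd +1wr — FU → AL3|MU1|ME0|BR0|rd0|wr1
(4) want 1×MUL +2rd +1wr — RD_PORT → AL3|MU1|ME0|BR0|rd0|wr1
(5) want 1×ALU +2rd +1wr — RD_PORT → AL3|MU1|ME0|BR0|rd0|wr1

issued = [0, 1, 2]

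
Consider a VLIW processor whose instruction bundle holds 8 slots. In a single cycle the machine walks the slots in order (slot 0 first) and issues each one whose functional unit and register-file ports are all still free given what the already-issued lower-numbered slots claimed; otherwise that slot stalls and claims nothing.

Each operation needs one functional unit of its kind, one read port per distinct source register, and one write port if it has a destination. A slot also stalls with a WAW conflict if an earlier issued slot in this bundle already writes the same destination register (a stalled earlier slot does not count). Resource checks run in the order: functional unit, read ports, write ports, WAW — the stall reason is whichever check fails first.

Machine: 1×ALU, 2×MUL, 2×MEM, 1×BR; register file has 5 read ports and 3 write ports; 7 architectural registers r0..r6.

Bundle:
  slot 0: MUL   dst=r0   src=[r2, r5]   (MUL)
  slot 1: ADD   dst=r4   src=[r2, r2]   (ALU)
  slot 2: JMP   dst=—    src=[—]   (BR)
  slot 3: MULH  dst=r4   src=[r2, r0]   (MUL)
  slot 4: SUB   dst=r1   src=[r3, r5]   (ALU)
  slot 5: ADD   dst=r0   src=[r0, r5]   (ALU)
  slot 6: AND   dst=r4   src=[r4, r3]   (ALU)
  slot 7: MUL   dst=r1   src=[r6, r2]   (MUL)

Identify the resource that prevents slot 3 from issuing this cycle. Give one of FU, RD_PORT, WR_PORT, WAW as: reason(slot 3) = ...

reason(slot 3) = WAW

[0] MUL needs rd=2 wr=1: ok; after: ALU=1 MUL=1 MEM=2 BR=1, R=3, W=2
[1] ALU needs rd=1 wr=1: ok; after: ALU=0 MUL=1 MEM=2 BR=1, R=2, W=1
[2] BR needs rd=0 wr=0: ok; after: ALU=0 MUL=1 MEM=2 BR=0, R=2, W=1
[3] MUL needs rd=2 wr=1: WAW; after: ALU=0 MUL=1 MEM=2 BR=0, R=2, W=1
[4] ALU needs rd=2 wr=1: FU; after: ALU=0 MUL=1 MEM=2 BR=0, R=2, W=1
[5] ALU needs rd=2 wr=1: FU; after: ALU=0 MUL=1 MEM=2 BR=0, R=2, W=1
[6] ALU needs rd=2 wr=1: FU; after: ALU=0 MUL=1 MEM=2 BR=0, R=2, W=1
[7] MUL needs rd=2 wr=1: ok; after: ALU=0 MUL=0 MEM=2 BR=0, R=0, W=0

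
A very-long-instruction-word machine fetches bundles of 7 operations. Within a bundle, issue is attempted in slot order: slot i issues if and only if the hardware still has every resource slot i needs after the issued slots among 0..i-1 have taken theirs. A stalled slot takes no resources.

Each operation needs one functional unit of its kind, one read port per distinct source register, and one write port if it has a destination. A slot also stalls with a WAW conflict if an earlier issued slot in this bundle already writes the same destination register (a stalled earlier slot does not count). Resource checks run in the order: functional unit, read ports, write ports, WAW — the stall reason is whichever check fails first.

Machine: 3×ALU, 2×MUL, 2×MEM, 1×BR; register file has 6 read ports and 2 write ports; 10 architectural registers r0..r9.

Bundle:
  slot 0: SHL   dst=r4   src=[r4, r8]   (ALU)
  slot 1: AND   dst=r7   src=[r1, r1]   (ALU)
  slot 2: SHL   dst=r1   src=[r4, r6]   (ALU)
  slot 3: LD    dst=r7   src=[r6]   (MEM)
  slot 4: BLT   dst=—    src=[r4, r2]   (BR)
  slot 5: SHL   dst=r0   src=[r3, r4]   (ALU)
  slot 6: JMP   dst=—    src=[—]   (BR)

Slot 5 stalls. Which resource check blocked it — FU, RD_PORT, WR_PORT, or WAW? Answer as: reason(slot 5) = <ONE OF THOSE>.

[0] ALU needs rd=2 wr=1: ok; after: ALU=2 MUL=2 MEM=2 BR=1, R=4, W=1
[1] ALU needs rd=1 wr=1: ok; after: ALU=1 MUL=2 MEM=2 BR=1, R=3, W=0
[2] ALU needs rd=2 wr=1: WR_PORT; after: ALU=1 MUL=2 MEM=2 BR=1, R=3, W=0
[3] MEM needs rd=1 wr=1: WR_PORT; after: ALU=1 MUL=2 MEM=2 BR=1, R=3, W=0
[4] BR needs rd=2 wr=0: ok; after: ALU=1 MUL=2 MEM=2 BR=0, R=1, W=0
[5] ALU needs rd=2 wr=1: RD_PORT; after: ALU=1 MUL=2 MEM=2 BR=0, R=1, W=0
[6] BR needs rd=0 wr=0: FU; after: ALU=1 MUL=2 MEM=2 BR=0, R=1, W=0

reason(slot 5) = RD_PORT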